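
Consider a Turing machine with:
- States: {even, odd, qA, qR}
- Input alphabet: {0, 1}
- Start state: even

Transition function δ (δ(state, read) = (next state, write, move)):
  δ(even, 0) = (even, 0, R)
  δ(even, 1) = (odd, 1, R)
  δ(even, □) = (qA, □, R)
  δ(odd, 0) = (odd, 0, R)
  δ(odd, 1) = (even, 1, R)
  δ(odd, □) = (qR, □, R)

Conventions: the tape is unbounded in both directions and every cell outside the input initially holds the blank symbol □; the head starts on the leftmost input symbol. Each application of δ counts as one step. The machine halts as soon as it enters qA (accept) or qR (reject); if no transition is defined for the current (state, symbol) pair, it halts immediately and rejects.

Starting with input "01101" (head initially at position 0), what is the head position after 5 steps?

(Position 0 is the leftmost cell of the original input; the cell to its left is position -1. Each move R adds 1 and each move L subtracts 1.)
Step 0: [even]01101 (head at position 0)
Step 1: δ(even, 0) = (even, 0, R)  ⊢  0[even]1101 (head at position 1)
Step 2: δ(even, 1) = (odd, 1, R)  ⊢  01[odd]101 (head at position 2)
Step 3: δ(odd, 1) = (even, 1, R)  ⊢  011[even]01 (head at position 3)
Step 4: δ(even, 0) = (even, 0, R)  ⊢  0110[even]1 (head at position 4)
Step 5: δ(even, 1) = (odd, 1, R)  ⊢  01101[odd]□ (head at position 5)
Head position after 5 steps: 5

Final answer: Position 5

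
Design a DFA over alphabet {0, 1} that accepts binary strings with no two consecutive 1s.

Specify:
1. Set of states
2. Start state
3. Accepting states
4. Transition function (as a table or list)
One valid DFA (any DFA recognizing the same language is acceptable):
States: {q0, q1, dead}
Start: q0
Accepting: {q0, q1}
Transitions (accepting states marked with *):
State | 0 | 1 | Accepting
-------------------------
q0    | q0 | q1 | *
q1    | q0 | dead | *
dead  | dead | dead |  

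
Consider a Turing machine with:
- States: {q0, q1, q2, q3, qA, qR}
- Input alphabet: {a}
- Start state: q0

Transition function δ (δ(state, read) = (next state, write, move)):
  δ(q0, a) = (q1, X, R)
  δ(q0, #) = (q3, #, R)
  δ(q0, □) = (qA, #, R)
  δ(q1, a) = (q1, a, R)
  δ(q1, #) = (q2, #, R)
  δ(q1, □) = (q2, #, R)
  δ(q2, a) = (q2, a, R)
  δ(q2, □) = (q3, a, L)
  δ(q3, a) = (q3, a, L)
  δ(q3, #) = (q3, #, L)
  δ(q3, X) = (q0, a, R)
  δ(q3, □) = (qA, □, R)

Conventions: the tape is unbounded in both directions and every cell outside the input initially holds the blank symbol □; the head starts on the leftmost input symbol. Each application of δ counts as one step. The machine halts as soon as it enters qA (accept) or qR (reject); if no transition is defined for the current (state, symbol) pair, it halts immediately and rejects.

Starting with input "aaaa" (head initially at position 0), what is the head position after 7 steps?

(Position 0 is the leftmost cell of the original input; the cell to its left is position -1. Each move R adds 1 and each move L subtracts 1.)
Step 0: [q0]aaaa (head at position 0)
Step 1: δ(q0, a) = (q1, X, R)  ⊢  X[q1]aaa (head at position 1)
Step 2: δ(q1, a) = (q1, a, R)  ⊢  Xa[q1]aa (head at position 2)
Step 3: δ(q1, a) = (q1, a, R)  ⊢  Xaa[q1]a (head at position 3)
Step 4: δ(q1, a) = (q1, a, R)  ⊢  Xaaa[q1]□ (head at position 4)
Step 5: δ(q1, □) = (q2, #, R)  ⊢  Xaaa#[q2]□ (head at position 5)
Step 6: δ(q2, □) = (q3, a, L)  ⊢  Xaaa[q3]#a (head at position 4)
Step 7: δ(q3, #) = (q3, #, L)  ⊢  Xaa[q3]a#a (head at position 3)
Head position after 7 steps: 3

Final answer: Position 3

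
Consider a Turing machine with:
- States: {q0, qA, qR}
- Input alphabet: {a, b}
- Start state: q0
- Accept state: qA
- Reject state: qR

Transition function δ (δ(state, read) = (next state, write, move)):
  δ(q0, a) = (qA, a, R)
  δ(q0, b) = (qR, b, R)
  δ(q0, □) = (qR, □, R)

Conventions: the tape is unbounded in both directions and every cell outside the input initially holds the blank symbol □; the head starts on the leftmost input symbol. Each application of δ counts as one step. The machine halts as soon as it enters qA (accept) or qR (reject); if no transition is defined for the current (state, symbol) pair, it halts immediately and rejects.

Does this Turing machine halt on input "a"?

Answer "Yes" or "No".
Step 0: [q0]a (head at position 0)
Step 1: δ(q0, a) = (qA, a, R)  ⊢  a[qA]□ (head at position 1)
The machine is in qA, so it halts and accepts.
It halts after 1 steps.

Final answer: Yes - halts after 1 steps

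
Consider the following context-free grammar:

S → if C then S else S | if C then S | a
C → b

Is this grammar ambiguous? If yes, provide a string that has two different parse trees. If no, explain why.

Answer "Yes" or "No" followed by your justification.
The 'dangling else' can attach to either if. Two leftmost derivations of  if b then if b then a else a:
  (1) S ⇒ if C then S else S ⇒ if b then S else S ⇒ if b then if C then S else S ⇒ if b then if b then S else S ⇒ if b then if b then a else S ⇒ if b then if b then a else a   (else belongs to the outer if)
  (2) S ⇒ if C then S ⇒ if b then S ⇒ if b then if C then S else S ⇒ if b then if b then S else S ⇒ if b then if b then a else S ⇒ if b then if b then a else a   (else belongs to the inner if)
Two distinct parse trees for the same string, so the grammar is ambiguous.

Final answer: Yes - the string 'if b then if b then a else a' has two distinct leftmost derivations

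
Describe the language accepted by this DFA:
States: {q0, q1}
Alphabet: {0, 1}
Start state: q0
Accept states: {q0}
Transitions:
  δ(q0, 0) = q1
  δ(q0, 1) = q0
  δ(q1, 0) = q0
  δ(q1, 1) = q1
Analyzing the DFA structure:
Start state: q0
Accept states: {q0}
Interpreting what each state remembers (checking against the transitions):
  q0: an even number of 0s has been read so far
  q1: an odd number of 0s has been read so far
  δ(q0, 0): in q0 (an even number of 0s has been read so far), after reading 0 we have: an odd number of 0s has been read so far → q1
  δ(q0, 1): in q0 (an even number of 0s has been read so far), after reading 1 we have: an even number of 0s has been read so far → q0
  δ(q1, 0): in q1 (an odd number of 0s has been read so far), after reading 0 we have: an even number of 0s has been read so far → q0
  δ(q1, 1): in q1 (an odd number of 0s has been read so far), after reading 1 we have: an odd number of 0s has been read so far → q1
A string is accepted iff it ends in {q0}, i.e. an even number of 0s has been read so far.
Language: All binary strings with an even number of 0s

Final answer: All binary strings with an even number of 0s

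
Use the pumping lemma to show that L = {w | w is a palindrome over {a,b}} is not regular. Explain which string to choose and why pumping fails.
Language: L = {w | w is a palindrome over {a,b}} (strings that read the same forwards and backwards)
Step 1: Assume for contradiction that L is regular, with pumping length p.
Step 2: Choose s = a^p b a^p. Then s ∈ L (it reads the same forwards and backwards) and |s| ≥ p.
Step 3: Consider any decomposition s = xyz with |xy| ≤ p and |y| > 0. Since |xy| ≤ p and the first p symbols of s are all a's, y = a^k for some k with 1 ≤ k ≤ p.
Step 4: Pumping up (i = 2): xy²z = a^(p+k) b a^p. Its reverse is a^p b a^(p+k) ≠ a^(p+k) b a^p (the single b is no longer in the middle), so xy²z is not a palindrome and xy²z ∉ L.
This contradicts the pumping lemma, so L is not regular.

Final answer: Choose s = a^p b a^p. Since |xy| ≤ p, y = a^k with k ≥ 1. Then xy²z = a^(p+k) b a^p is not a palindrome, so ∉ L.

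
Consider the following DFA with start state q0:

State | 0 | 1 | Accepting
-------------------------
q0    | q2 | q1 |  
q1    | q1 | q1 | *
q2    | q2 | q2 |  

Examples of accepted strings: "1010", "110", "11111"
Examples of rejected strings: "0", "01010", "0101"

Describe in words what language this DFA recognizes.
non-empty binary strings starting with 1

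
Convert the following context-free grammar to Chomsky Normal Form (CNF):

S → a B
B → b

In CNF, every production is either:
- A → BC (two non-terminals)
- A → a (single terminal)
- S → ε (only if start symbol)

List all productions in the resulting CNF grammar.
The grammar has no ε-productions or unit productions to eliminate.
S → a B has terminal a in a right-hand side of length ≥ 2: introduce T_a → a and use T_a in place of a.
B → b is already in CNF (single terminal) – keep it.
S → a B becomes S → T_a B.
Resulting CNF grammar (3 productions): T_a → a; B → b; S → T_a B

Final answer: T_a → a; B → b; S → T_a B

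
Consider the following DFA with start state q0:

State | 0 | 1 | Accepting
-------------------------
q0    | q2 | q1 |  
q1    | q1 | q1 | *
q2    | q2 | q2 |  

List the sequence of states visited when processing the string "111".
q0 → q1 → q1 → q1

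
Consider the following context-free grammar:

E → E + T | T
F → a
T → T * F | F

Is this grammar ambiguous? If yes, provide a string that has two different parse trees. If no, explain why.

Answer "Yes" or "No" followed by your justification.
This is the standard stratified expression grammar: '+' is introduced only by the left-recursive rule E → E + T and '*' only by the left-recursive rule T → T * F, with F → a. For any string, the last '+' must be the one produced at the root E (everything after it is a T containing no '+'), and likewise within each T the last '*' is produced at its root. This fixes the parse tree uniquely (left-associative, '*' binding tighter than '+'), so every string has exactly one parse tree.

Final answer: No - the grammar is unambiguous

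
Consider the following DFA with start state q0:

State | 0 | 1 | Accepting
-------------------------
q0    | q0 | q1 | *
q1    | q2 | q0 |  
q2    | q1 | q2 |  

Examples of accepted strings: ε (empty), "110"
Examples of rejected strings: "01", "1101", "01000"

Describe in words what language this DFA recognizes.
binary numbers divisible by 3 (treating the string as a binary integer; leading zeros allowed, the empty string counts as 0)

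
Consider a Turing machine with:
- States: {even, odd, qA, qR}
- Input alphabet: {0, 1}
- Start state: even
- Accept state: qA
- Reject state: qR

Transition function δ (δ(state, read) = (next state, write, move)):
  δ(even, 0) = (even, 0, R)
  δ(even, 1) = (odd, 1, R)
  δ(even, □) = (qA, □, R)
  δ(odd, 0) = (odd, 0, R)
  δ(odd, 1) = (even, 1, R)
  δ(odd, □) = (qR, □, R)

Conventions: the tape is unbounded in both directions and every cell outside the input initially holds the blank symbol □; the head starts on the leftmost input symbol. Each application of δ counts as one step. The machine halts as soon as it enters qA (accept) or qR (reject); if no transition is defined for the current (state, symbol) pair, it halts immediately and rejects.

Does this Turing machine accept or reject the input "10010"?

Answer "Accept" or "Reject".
Step 0: [even]10010 (head at position 0)
Step 1: δ(even, 1) = (odd, 1, R)  ⊢  1[odd]0010 (head at position 1)
Step 2: δ(odd, 0) = (odd, 0, R)  ⊢  10[odd]010 (head at position 2)
Step 3: δ(odd, 0) = (odd, 0, R)  ⊢  100[odd]10 (head at position 3)
Step 4: δ(odd, 1) = (even, 1, R)  ⊢  1001[even]0 (head at position 4)
Step 5: δ(even, 0) = (even, 0, R)  ⊢  10010[even]□ (head at position 5)
Step 6: δ(even, □) = (qA, □, R)  ⊢  10010□[qA]□ (head at position 6)
The machine is in qA, so it halts and accepts.

Final answer: Accept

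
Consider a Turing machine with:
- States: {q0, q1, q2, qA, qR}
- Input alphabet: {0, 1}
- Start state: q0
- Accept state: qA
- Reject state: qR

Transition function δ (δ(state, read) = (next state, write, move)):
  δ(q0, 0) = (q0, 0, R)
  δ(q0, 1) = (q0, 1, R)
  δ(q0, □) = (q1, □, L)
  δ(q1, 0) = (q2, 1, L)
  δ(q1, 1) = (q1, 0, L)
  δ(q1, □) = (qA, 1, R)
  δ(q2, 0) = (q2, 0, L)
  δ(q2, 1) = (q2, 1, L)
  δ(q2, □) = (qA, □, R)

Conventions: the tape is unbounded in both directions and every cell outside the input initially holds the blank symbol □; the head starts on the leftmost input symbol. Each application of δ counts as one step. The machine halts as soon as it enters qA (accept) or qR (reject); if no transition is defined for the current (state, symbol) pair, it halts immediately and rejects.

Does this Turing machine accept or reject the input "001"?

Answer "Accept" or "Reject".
Step 0: [q0]001 (head at position 0)
Step 1: δ(q0, 0) = (q0, 0, R)  ⊢  0[q0]01 (head at position 1)
Step 2: δ(q0, 0) = (q0, 0, R)  ⊢  00[q0]1 (head at position 2)
Step 3: δ(q0, 1) = (q0, 1, R)  ⊢  001[q0]□ (head at position 3)
Step 4: δ(q0, □) = (q1, □, L)  ⊢  00[q1]1□ (head at position 2)
Step 5: δ(q1, 1) = (q1, 0, L)  ⊢  0[q1]00□ (head at position 1)
Step 6: δ(q1, 0) = (q2, 1, L)  ⊢  [q2]010□ (head at position 0)
Step 7: δ(q2, 0) = (q2, 0, L)  ⊢  [q2]□010□ (head at position -1)
Step 8: δ(q2, □) = (qA, □, R)  ⊢  □[qA]010□ (head at position 0)
The machine is in qA, so it halts and accepts.

Final answer: Accept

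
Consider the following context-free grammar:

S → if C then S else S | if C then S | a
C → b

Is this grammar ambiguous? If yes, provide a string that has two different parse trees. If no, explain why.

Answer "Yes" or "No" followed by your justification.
The 'dangling else' can attach to either if. Two leftmost derivations of  if b then if b then a else a:
  (1) S ⇒ if C then S else S ⇒ if b then S else S ⇒ if b then if C then S else S ⇒ if b then if b then S else S ⇒ if b then if b then a else S ⇒ if b then if b then a else a   (else belongs to the outer if)
  (2) S ⇒ if C then S ⇒ if b then S ⇒ if b then if C then S else S ⇒ if b then if b then S else S ⇒ if b then if b then a else S ⇒ if b then if b then a else a   (else belongs to the inner if)
Two distinct parse trees for the same string, so the grammar is ambiguous.

Final answer: Yes - the string 'if b then if b then a else a' has two distinct leftmost derivations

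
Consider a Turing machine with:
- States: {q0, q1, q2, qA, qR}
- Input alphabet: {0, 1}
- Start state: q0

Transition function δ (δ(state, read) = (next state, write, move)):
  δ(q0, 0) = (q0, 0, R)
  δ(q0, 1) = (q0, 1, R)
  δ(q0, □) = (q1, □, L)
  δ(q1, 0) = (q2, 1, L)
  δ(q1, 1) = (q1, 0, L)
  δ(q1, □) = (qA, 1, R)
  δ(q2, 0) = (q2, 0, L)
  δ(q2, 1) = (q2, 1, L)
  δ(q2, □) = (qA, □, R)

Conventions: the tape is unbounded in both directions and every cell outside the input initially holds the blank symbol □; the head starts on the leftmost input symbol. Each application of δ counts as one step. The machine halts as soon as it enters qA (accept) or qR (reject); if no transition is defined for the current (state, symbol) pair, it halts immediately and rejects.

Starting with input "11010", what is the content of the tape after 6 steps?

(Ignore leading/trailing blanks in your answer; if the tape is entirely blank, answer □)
Step 0: [q0]11010 (head at position 0)
Step 1: δ(q0, 1) = (q0, 1, R)  ⊢  1[q0]1010 (head at position 1)
Step 2: δ(q0, 1) = (q0, 1, R)  ⊢  11[q0]010 (head at position 2)
Step 3: δ(q0, 0) = (q0, 0, R)  ⊢  110[q0]10 (head at position 3)
Step 4: δ(q0, 1) = (q0, 1, R)  ⊢  1101[q0]0 (head at position 4)
Step 5: δ(q0, 0) = (q0, 0, R)  ⊢  11010[q0]□ (head at position 5)
Step 6: δ(q0, □) = (q1, □, L)  ⊢  1101[q1]0□ (head at position 4)
Tape after 6 steps (ignoring surrounding blanks): 11010

Final answer: Tape: 11010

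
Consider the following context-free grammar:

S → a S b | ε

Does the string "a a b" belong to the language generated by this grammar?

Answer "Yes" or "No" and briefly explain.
Every derivation applies S → a S b some number n of times and then S → ε, producing a^n b^n with equally many a's and b's. The string a a b has two a's but only one b, so it cannot be derived.

Final answer: No - no valid derivation exists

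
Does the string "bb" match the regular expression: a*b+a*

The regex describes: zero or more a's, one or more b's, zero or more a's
Yes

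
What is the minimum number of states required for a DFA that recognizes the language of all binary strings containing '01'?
Language: binary strings containing '01'
Lower bound (Myhill–Nerode): the prefixes ε, 0, 01 are pairwise distinguishable:
  ε vs 01: suffix ε distinguishes them (ε is rejected, 01 is accepted)
  0 vs 01: suffix ε distinguishes them (0 is rejected, 01 is accepted)
  ε vs 0: suffix 1 distinguishes them (ε·1 = 1 is rejected, 0·1 = 01 is accepted)
So any DFA needs at least 3 states.
Upper bound: a DFA with 3 states exists (one state per class above: 'no progress', 'last symbol 0', and 'seen 01' (accepting sink)).
Minimum states: 3

Final answer: 3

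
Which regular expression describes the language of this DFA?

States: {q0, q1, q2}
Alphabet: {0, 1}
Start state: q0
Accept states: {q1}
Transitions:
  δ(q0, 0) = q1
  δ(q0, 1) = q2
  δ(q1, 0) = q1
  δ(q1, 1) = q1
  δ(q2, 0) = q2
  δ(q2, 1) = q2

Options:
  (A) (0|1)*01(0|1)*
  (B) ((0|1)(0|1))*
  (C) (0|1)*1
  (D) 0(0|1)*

Testing sample strings against the DFA:
  '010' -> accepted
  '01011' -> accepted
  '100' -> rejected
  '00101' -> accepted
Checking each option for a counterexample:
  (A) (0|1)*01(0|1)*: '0' is accepted by the DFA but does not match the regex → eliminated
  (B) ((0|1)(0|1))*: ε is rejected by the DFA but matches the regex → eliminated
  (C) (0|1)*1: '0' is accepted by the DFA but does not match the regex → eliminated
  (D) 0(0|1)*: agrees with the DFA on all strings of length ≤ 4
Only (D) 0(0|1)* is consistent with the DFA.

Final answer: (D) 0(0|1)*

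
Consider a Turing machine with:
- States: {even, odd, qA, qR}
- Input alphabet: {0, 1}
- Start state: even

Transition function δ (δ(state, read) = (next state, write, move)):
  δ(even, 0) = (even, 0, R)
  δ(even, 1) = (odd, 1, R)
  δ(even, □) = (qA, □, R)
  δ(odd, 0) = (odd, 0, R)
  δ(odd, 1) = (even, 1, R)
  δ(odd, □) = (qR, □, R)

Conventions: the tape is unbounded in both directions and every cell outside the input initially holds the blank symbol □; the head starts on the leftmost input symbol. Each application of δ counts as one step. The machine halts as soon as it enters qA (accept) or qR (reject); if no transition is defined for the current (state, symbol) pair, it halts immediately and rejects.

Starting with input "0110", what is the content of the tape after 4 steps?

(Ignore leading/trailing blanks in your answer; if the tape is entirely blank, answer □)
Step 0: [even]0110 (head at position 0)
Step 1: δ(even, 0) = (even, 0, R)  ⊢  0[even]110 (head at position 1)
Step 2: δ(even, 1) = (odd, 1, R)  ⊢  01[odd]10 (head at position 2)
Step 3: δ(odd, 1) = (even, 1, R)  ⊢  011[even]0 (head at position 3)
Step 4: δ(even, 0) = (even, 0, R)  ⊢  0110[even]□ (head at position 4)
Tape after 4 steps (ignoring surrounding blanks): 0110

Final answer: Tape: 0110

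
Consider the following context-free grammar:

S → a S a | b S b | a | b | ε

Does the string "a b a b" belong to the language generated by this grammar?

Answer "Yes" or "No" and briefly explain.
Every production places the same symbol at both ends (or yields a single symbol / ε), so every derived string is a palindrome. a b a b reversed is b a b a ≠ a b a b, so it is not a palindrome and cannot be derived (already the first step fails: the string starts with a but ends with b, so neither S → a S a nor S → b S b fits).

Final answer: No - no valid derivation exists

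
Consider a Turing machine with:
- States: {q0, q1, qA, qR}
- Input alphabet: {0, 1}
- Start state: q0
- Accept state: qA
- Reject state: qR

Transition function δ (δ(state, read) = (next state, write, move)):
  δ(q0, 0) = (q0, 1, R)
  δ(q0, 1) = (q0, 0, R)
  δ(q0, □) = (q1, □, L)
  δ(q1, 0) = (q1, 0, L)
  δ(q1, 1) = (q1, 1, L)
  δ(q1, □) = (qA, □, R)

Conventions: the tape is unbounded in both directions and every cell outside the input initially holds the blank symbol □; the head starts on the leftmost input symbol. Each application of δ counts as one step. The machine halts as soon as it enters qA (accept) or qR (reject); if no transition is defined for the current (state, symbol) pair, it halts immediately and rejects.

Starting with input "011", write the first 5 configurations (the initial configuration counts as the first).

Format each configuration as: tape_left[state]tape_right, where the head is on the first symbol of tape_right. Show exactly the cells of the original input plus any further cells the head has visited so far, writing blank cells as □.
Step 0: [q0]011 (head at position 0)
Step 1: δ(q0, 0) = (q0, 1, R)  ⊢  1[q0]11 (head at position 1)
Step 2: δ(q0, 1) = (q0, 0, R)  ⊢  10[q0]1 (head at position 2)
Step 3: δ(q0, 1) = (q0, 0, R)  ⊢  100[q0]□ (head at position 3)
Step 4: δ(q0, □) = (q1, □, L)  ⊢  10[q1]0□ (head at position 2)

Final answer: [q0]011 ⊢ 1[q0]11 ⊢ 10[q0]1 ⊢ 100[q0]□ ⊢ 10[q1]0□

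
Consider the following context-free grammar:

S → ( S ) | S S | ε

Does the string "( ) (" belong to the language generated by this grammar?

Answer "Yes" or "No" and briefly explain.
Each production adds parentheses only in matched pairs (S → ( S )) or none at all, so every derived string has equally many '(' and ')'. The string ( ) ( has two '(' and one ')', so it cannot be derived.

Final answer: No - no valid derivation exists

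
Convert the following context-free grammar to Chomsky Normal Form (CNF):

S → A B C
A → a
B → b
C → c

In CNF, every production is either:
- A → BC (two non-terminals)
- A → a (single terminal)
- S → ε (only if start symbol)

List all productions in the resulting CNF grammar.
The grammar has no ε-productions or unit productions to eliminate.
A → a is already in CNF (single terminal) – keep it.
B → b is already in CNF (single terminal) – keep it.
C → c is already in CNF (single terminal) – keep it.
S → A B C has 3 symbols on the right: break it into binary productions S → A X0, X0 → B C.
Resulting CNF grammar (5 productions): A → a; B → b; C → c; S → A X0; X0 → B C

Final answer: A → a; B → b; C → c; S → A X0; X0 → B C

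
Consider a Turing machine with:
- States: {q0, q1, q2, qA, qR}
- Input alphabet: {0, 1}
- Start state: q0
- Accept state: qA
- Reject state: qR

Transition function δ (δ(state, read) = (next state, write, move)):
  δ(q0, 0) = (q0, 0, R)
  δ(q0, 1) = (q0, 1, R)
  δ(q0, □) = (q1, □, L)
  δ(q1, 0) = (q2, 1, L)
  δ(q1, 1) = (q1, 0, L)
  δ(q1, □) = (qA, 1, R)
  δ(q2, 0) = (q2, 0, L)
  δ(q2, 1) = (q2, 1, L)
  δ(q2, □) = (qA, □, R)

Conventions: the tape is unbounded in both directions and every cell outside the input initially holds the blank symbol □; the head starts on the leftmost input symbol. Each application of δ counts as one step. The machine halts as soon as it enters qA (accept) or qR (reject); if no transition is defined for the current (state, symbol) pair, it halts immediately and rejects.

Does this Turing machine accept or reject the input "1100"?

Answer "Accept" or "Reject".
Step 0: [q0]1100 (head at position 0)
Step 1: δ(q0, 1) = (q0, 1, R)  ⊢  1[q0]100 (head at position 1)
Step 2: δ(q0, 1) = (q0, 1, R)  ⊢  11[q0]00 (head at position 2)
Step 3: δ(q0, 0) = (q0, 0, R)  ⊢  110[q0]0 (head at position 3)
Step 4: δ(q0, 0) = (q0, 0, R)  ⊢  1100[q0]□ (head at position 4)
Step 5: δ(q0, □) = (q1, □, L)  ⊢  110[q1]0□ (head at position 3)
Step 6: δ(q1, 0) = (q2, 1, L)  ⊢  11[q2]01□ (head at position 2)
Step 7: δ(q2, 0) = (q2, 0, L)  ⊢  1[q2]101□ (head at position 1)
Step 8: δ(q2, 1) = (q2, 1, L)  ⊢  [q2]1101□ (head at position 0)
Step 9: δ(q2, 1) = (q2, 1, L)  ⊢  [q2]□1101□ (head at position -1)
Step 10: δ(q2, □) = (qA, □, R)  ⊢  □[qA]1101□ (head at position 0)
The machine is in qA, so it halts and accepts.

Final answer: Accept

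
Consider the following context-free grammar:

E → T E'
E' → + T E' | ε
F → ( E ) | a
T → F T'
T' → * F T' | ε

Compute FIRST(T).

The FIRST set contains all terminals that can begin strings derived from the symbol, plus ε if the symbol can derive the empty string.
FIRST(F): F → ( E ) contributes '(' and F → a contributes 'a', so FIRST(F) = {(, a}. F is not nullable.
FIRST(T): T → F T' begins with F, and F is not nullable, so FIRST(T) = FIRST(F) = {(, a}.

Final answer: {(, a}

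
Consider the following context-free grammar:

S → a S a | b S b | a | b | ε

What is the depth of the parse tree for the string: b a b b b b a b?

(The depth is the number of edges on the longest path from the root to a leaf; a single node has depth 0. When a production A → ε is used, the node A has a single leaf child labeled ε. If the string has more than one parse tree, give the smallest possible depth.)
The string has even length 8, so its (unique) parse tree peels off matching outer symbols: S → b S b, S → a S a, S → b S b, S → b S b, and finally S → ε for the empty middle.
The S nodes are at depths 0..4; the ε leaf under the innermost S is at depth 5 (terminal leaves are at depths 1..4).
Depth = 5.

Final answer: 5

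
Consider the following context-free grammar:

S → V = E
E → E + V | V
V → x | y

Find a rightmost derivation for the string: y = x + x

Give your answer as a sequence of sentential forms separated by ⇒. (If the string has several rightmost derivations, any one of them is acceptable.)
Start with S.
Step 1: the rightmost non-terminal is S; apply S → V = E:  V = E
Step 2: the rightmost non-terminal is E; apply E → E + V:  V = E + V
Step 3: the rightmost non-terminal is V; apply V → x:  V = E + x
Step 4: the rightmost non-terminal is E; apply E → V:  V = V + x
Step 5: the rightmost non-terminal is V; apply V → x:  V = x + x
Step 6: the rightmost non-terminal is V; apply V → y:  y = x + x

Final answer: S ⇒ V = E ⇒ V = E + V ⇒ V = E + x ⇒ V = V + x ⇒ V = x + x ⇒ y = x + x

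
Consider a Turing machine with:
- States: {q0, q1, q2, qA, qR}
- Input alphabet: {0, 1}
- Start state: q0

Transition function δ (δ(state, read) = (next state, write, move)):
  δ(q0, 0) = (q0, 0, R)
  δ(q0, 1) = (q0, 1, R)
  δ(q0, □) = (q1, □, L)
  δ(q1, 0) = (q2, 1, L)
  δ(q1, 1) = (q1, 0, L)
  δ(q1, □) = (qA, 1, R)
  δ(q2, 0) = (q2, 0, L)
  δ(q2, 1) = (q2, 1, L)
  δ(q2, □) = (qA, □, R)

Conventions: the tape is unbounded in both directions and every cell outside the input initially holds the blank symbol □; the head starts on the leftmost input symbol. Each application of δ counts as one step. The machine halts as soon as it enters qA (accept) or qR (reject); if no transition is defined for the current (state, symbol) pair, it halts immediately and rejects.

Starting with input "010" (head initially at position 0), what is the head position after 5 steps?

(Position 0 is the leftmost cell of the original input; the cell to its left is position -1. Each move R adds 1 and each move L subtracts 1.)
Step 0: [q0]010 (head at position 0)
Step 1: δ(q0, 0) = (q0, 0, R)  ⊢  0[q0]10 (head at position 1)
Step 2: δ(q0, 1) = (q0, 1, R)  ⊢  01[q0]0 (head at position 2)
Step 3: δ(q0, 0) = (q0, 0, R)  ⊢  010[q0]□ (head at position 3)
Step 4: δ(q0, □) = (q1, □, L)  ⊢  01[q1]0□ (head at position 2)
Step 5: δ(q1, 0) = (q2, 1, L)  ⊢  0[q2]11□ (head at position 1)
Head position after 5 steps: 1

Final answer: Position 1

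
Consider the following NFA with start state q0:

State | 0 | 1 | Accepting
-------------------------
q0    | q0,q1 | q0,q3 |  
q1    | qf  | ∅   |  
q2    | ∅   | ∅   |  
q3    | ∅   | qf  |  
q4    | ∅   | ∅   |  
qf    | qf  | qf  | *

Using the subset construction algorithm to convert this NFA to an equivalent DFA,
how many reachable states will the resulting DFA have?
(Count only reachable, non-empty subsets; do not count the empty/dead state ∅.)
Start subset: {q0}
{q0}: on 0 → {q0, q1}, on 1 → {q0, q3}
{q0, q1}: on 0 → {q0, q1, qf}, on 1 → {q0, q3}
{q0, q3}: on 0 → {q0, q1}, on 1 → {q0, q3, qf}
{q0, q1, qf}: on 0 → {q0, q1, qf}, on 1 → {q0, q3, qf}
{q0, q3, qf}: on 0 → {q0, q1, qf}, on 1 → {q0, q3, qf}
Reachable non-empty subsets: {q0}, {q0, q1}, {q0, q3}, {q0, q1, qf}, {q0, q3, qf} — 5 in total.

Final answer: 5 states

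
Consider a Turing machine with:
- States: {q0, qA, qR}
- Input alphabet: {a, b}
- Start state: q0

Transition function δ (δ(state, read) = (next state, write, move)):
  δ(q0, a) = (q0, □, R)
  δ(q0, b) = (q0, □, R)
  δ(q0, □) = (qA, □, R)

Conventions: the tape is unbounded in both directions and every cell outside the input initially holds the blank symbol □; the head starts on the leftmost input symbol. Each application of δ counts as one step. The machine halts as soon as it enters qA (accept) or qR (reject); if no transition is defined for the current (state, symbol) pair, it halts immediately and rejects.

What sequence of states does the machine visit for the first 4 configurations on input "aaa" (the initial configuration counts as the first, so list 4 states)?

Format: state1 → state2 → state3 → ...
Step 0: [q0]aaa (head at position 0)
Step 1: δ(q0, a) = (q0, □, R)  ⊢  □[q0]aa (head at position 1)
Step 2: δ(q0, a) = (q0, □, R)  ⊢  □□[q0]a (head at position 2)
Step 3: δ(q0, a) = (q0, □, R)  ⊢  □□□[q0]□ (head at position 3)
Reading off the states of these 4 configurations: q0 → q0 → q0 → q0

Final answer: q0 → q0 → q0 → q0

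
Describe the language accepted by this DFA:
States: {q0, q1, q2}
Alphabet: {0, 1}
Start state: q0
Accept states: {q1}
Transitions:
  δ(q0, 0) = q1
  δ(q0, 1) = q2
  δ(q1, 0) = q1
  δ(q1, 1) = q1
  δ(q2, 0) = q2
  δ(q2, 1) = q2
Analyzing the DFA structure:
Start state: q0
Accept states: {q1}
Interpreting what each state remembers (checking against the transitions):
  q0: nothing has been read yet
  q1: the first symbol was 0
  q2: the first symbol was 1 (trap state)
  δ(q0, 0): in q0 (nothing has been read yet), after reading 0 we have: the first symbol was 0 → q1
  δ(q0, 1): in q0 (nothing has been read yet), after reading 1 we have: the first symbol was 1 (trap state) → q2
  δ(q1, 0): in q1 (the first symbol was 0), after reading 0 we have: the first symbol was 0 → q1
  δ(q1, 1): in q1 (the first symbol was 0), after reading 1 we have: the first symbol was 0 → q1
  δ(q2, 0): in q2 (the first symbol was 1 (trap state)), after reading 0 we have: the first symbol was 1 (trap state) → q2
  δ(q2, 1): in q2 (the first symbol was 1 (trap state)), after reading 1 we have: the first symbol was 1 (trap state) → q2
A string is accepted iff it ends in {q1}, i.e. the first symbol was 0.
Language: All binary strings starting with 0

Final answer: All binary strings starting with 0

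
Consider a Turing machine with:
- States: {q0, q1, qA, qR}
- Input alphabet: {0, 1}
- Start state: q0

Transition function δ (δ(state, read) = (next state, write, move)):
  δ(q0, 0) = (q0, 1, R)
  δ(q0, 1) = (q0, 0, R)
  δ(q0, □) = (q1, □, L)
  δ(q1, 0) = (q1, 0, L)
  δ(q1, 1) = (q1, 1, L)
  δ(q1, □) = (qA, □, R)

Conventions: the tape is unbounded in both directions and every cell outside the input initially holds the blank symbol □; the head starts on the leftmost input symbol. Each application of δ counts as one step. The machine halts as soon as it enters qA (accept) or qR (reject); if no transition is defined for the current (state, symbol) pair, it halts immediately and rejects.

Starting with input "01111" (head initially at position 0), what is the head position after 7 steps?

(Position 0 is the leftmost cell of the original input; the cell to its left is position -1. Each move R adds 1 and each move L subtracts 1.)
Step 0: [q0]01111 (head at position 0)
Step 1: δ(q0, 0) = (q0, 1, R)  ⊢  1[q0]1111 (head at position 1)
Step 2: δ(q0, 1) = (q0, 0, R)  ⊢  10[q0]111 (head at position 2)
Step 3: δ(q0, 1) = (q0, 0, R)  ⊢  100[q0]11 (head at position 3)
Step 4: δ(q0, 1) = (q0, 0, R)  ⊢  1000[q0]1 (head at position 4)
Step 5: δ(q0, 1) = (q0, 0, R)  ⊢  10000[q0]□ (head at position 5)
Step 6: δ(q0, □) = (q1, □, L)  ⊢  1000[q1]0□ (head at position 4)
Step 7: δ(q1, 0) = (q1, 0, L)  ⊢  100[q1]00□ (head at position 3)
Head position after 7 steps: 3

Final answer: Position 3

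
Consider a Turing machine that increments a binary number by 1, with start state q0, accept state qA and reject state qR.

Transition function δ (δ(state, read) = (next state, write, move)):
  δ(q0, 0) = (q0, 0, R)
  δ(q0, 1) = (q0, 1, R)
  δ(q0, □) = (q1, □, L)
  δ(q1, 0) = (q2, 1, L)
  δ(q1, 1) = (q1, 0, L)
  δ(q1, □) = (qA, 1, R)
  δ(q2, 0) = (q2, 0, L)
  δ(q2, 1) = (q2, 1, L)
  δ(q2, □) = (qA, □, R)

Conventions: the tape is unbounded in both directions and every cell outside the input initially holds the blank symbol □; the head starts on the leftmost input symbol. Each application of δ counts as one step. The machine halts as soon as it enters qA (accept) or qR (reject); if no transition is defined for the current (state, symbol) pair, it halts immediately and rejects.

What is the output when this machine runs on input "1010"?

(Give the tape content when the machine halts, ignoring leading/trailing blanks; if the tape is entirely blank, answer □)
Step 0: [q0]1010 (head at position 0)
Step 1: δ(q0, 1) = (q0, 1, R)  ⊢  1[q0]010 (head at position 1)
Step 2: δ(q0, 0) = (q0, 0, R)  ⊢  10[q0]10 (head at position 2)
Step 3: δ(q0, 1) = (q0, 1, R)  ⊢  101[q0]0 (head at position 3)
Step 4: δ(q0, 0) = (q0, 0, R)  ⊢  1010[q0]□ (head at position 4)
Step 5: δ(q0, □) = (q1, □, L)  ⊢  101[q1]0□ (head at position 3)
Step 6: δ(q1, 0) = (q2, 1, L)  ⊢  10[q2]11□ (head at position 2)
Step 7: δ(q2, 1) = (q2, 1, L)  ⊢  1[q2]011□ (head at position 1)
Step 8: δ(q2, 0) = (q2, 0, L)  ⊢  [q2]1011□ (head at position 0)
Step 9: δ(q2, 1) = (q2, 1, L)  ⊢  [q2]□1011□ (head at position -1)
Step 10: δ(q2, □) = (qA, □, R)  ⊢  □[qA]1011□ (head at position 0)
The machine is in qA, so it halts and accepts.
Tape content when halted (ignoring surrounding blanks): 1011

Final answer: Output: 1011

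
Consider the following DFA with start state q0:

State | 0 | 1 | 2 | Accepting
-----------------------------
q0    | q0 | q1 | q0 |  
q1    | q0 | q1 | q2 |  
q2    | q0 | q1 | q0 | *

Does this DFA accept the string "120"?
Start in q0.
Read '1': q0 → q1
Read '2': q1 → q2
Read '0': q2 → q0
Final state q0 is not accepting, so the string is rejected.

Final answer: No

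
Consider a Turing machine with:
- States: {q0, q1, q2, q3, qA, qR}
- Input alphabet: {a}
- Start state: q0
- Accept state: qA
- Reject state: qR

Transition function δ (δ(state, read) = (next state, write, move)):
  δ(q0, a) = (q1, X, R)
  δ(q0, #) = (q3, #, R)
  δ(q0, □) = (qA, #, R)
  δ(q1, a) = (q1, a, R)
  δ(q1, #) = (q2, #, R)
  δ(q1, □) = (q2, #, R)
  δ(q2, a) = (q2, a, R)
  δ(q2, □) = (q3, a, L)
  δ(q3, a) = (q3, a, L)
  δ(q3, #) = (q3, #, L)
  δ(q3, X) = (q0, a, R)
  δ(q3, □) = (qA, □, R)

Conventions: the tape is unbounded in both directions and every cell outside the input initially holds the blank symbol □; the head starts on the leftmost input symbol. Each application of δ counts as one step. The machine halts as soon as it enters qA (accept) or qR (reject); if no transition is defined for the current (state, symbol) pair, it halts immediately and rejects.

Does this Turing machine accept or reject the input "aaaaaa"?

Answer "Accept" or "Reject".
Trace (configuration after each step, as tape_left[state]tape_right with head position):
Step 0: [q0]aaaaaa (head at position 0)
Step 1: X[q1]aaaaa (head 1)
Step 2: Xa[q1]aaaa (head 2)
Step 3: Xaa[q1]aaa (head 3)
Step 4: Xaaa[q1]aa (head 4)
Step 5: Xaaaa[q1]a (head 5)
Step 6: Xaaaaa[q1]□ (head 6)
Step 7: Xaaaaa#[q2]□ (head 7)
Step 8: Xaaaaa[q3]#a (head 6)
Step 9: Xaaaa[q3]a#a (head 5)
Step 10: Xaaa[q3]aa#a (head 4)
Step 11: Xaa[q3]aaa#a (head 3)
Step 12: Xa[q3]aaaa#a (head 2)
Step 13: X[q3]aaaaa#a (head 1)
Step 14: [q3]Xaaaaa#a (head 0)
Step 15: a[q0]aaaaa#a (head 1)
Step 16: aX[q1]aaaa#a (head 2)
Step 17: aXa[q1]aaa#a (head 3)
Step 18: aXaa[q1]aa#a (head 4)
Step 19: aXaaa[q1]a#a (head 5)
Step 20: aXaaaa[q1]#a (head 6)
Step 21: aXaaaa#[q2]a (head 7)
Step 22: aXaaaa#a[q2]□ (head 8)
Step 23: aXaaaa#[q3]aa (head 7)
Step 24: aXaaaa[q3]#aa (head 6)
Step 25: aXaaa[q3]a#aa (head 5)
Step 26: aXaa[q3]aa#aa (head 4)
Step 27: aXa[q3]aaa#aa (head 3)
Step 28: aX[q3]aaaa#aa (head 2)
Step 29: a[q3]Xaaaa#aa (head 1)
Step 30: aa[q0]aaaa#aa (head 2)
Step 31: aaX[q1]aaa#aa (head 3)
Step 32: aaXa[q1]aa#aa (head 4)
Step 33: aaXaa[q1]a#aa (head 5)
Step 34: aaXaaa[q1]#aa (head 6)
Step 35: aaXaaa#[q2]aa (head 7)
Step 36: aaXaaa#a[q2]a (head 8)
Step 37: aaXaaa#aa[q2]□ (head 9)
Step 38: aaXaaa#a[q3]aa (head 8)
Step 39: aaXaaa#[q3]aaa (head 7)
Step 40: aaXaaa[q3]#aaa (head 6)
Step 41: aaXaa[q3]a#aaa (head 5)
Step 42: aaXa[q3]aa#aaa (head 4)
Step 43: aaX[q3]aaa#aaa (head 3)
Step 44: aa[q3]Xaaa#aaa (head 2)
Step 45: aaa[q0]aaa#aaa (head 3)
Step 46: aaaX[q1]aa#aaa (head 4)
Step 47: aaaXa[q1]a#aaa (head 5)
Step 48: aaaXaa[q1]#aaa (head 6)
Step 49: aaaXaa#[q2]aaa (head 7)
Step 50: aaaXaa#a[q2]aa (head 8)
Step 51: aaaXaa#aa[q2]a (head 9)
Step 52: aaaXaa#aaa[q2]□ (head 10)
Step 53: aaaXaa#aa[q3]aa (head 9)
Step 54: aaaXaa#a[q3]aaa (head 8)
Step 55: aaaXaa#[q3]aaaa (head 7)
Step 56: aaaXaa[q3]#aaaa (head 6)
Step 57: aaaXa[q3]a#aaaa (head 5)
Step 58: aaaX[q3]aa#aaaa (head 4)
Step 59: aaa[q3]Xaa#aaaa (head 3)
Step 60: aaaa[q0]aa#aaaa (head 4)
Step 61: aaaaX[q1]a#aaaa (head 5)
Step 62: aaaaXa[q1]#aaaa (head 6)
Step 63: aaaaXa#[q2]aaaa (head 7)
Step 64: aaaaXa#a[q2]aaa (head 8)
Step 65: aaaaXa#aa[q2]aa (head 9)
Step 66: aaaaXa#aaa[q2]a (head 10)
Step 67: aaaaXa#aaaa[q2]□ (head 11)
Step 68: aaaaXa#aaa[q3]aa (head 10)
Step 69: aaaaXa#aa[q3]aaa (head 9)
Step 70: aaaaXa#a[q3]aaaa (head 8)
Step 71: aaaaXa#[q3]aaaaa (head 7)
Step 72: aaaaXa[q3]#aaaaa (head 6)
Step 73: aaaaX[q3]a#aaaaa (head 5)
Step 74: aaaa[q3]Xa#aaaaa (head 4)
Step 75: aaaaa[q0]a#aaaaa (head 5)
Step 76: aaaaaX[q1]#aaaaa (head 6)
Step 77: aaaaaX#[q2]aaaaa (head 7)
Step 78: aaaaaX#a[q2]aaaa (head 8)
Step 79: aaaaaX#aa[q2]aaa (head 9)
Step 80: aaaaaX#aaa[q2]aa (head 10)
Step 81: aaaaaX#aaaa[q2]a (head 11)
Step 82: aaaaaX#aaaaa[q2]□ (head 12)
Step 83: aaaaaX#aaaa[q3]aa (head 11)
Step 84: aaaaaX#aaa[q3]aaa (head 10)
Step 85: aaaaaX#aa[q3]aaaa (head 9)
Step 86: aaaaaX#a[q3]aaaaa (head 8)
Step 87: aaaaaX#[q3]aaaaaa (head 7)
Step 88: aaaaaX[q3]#aaaaaa (head 6)
Step 89: aaaaa[q3]X#aaaaaa (head 5)
Step 90: aaaaaa[q0]#aaaaaa (head 6)
Step 91: aaaaaa#[q3]aaaaaa (head 7)
Step 92: aaaaaa[q3]#aaaaaa (head 6)
Step 93: aaaaa[q3]a#aaaaaa (head 5)
Step 94: aaaa[q3]aa#aaaaaa (head 4)
Step 95: aaa[q3]aaa#aaaaaa (head 3)
Step 96: aa[q3]aaaa#aaaaaa (head 2)
Step 97: a[q3]aaaaa#aaaaaa (head 1)
Step 98: [q3]aaaaaa#aaaaaa (head 0)
Step 99: [q3]□aaaaaa#aaaaaa (head -1)
Step 100: □[qA]aaaaaa#aaaaaa (head 0)
The machine is in qA, so it halts and accepts.

Final answer: Accept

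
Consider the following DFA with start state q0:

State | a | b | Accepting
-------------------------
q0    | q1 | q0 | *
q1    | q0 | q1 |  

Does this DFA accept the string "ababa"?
Start in q0.
Read 'a': q0 → q1
Read 'b': q1 → q1
Read 'a': q1 → q0
Read 'b': q0 → q0
Read 'a': q0 → q1
Final state q1 is not accepting, so the string is rejected.

Final answer: No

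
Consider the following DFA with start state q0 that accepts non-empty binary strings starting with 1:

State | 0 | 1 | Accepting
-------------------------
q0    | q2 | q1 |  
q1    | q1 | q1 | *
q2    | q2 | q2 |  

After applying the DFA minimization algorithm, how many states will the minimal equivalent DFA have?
All 3 states are reachable from q0, so none can be removed as unreachable.
Table-filling: first mark every (accepting, non-accepting) pair as distinguishable (accepting: {q1}; non-accepting: {q0, q2}).
Round 1: (q0, q2) on '1' go to q1 and q2, already distinguishable → mark.
Every pair of states is distinguishable, so the DFA is already minimal.
Equivalence classes: {q0}, {q1}, {q2} → 3 states.

Final answer: 3 states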